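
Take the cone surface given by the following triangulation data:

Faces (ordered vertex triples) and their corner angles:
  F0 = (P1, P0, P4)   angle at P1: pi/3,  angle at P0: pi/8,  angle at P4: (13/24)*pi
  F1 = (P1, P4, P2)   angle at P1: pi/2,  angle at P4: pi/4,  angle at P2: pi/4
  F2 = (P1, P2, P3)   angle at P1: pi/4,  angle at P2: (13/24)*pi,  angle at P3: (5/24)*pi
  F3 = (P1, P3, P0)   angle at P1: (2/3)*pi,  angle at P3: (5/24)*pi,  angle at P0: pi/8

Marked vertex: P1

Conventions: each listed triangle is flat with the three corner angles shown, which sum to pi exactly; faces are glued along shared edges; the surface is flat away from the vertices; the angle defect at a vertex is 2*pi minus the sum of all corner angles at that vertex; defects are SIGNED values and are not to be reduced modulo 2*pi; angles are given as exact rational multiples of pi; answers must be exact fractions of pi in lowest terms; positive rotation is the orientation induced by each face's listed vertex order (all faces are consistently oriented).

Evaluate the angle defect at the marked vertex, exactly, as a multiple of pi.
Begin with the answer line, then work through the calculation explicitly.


Answer: defect(P1) = pi/4

Sum of corner angles at P1: (7/4)*pi
defect = 2*pi - (7/4)*pi


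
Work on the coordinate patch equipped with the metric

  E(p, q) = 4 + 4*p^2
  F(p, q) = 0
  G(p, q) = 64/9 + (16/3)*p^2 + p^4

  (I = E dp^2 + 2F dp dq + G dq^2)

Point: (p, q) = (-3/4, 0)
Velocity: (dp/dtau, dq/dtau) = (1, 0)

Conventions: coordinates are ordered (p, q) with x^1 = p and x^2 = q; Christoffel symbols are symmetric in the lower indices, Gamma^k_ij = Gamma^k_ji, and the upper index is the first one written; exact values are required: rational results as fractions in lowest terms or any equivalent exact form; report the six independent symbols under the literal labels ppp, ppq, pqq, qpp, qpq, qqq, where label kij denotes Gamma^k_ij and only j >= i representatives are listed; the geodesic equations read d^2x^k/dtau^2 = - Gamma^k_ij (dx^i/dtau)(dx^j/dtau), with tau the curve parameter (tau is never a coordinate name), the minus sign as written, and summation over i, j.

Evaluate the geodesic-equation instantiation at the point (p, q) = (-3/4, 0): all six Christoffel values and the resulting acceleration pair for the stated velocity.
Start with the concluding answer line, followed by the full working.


Answer: Gamma_ppp = -12/25, Gamma_ppq = 0, Gamma_pqq = 31/40, Gamma_qpp = 0, Gamma_qpq = -72/155, Gamma_qqq = 0; accelerations (d^2p/dtau^2, d^2q/dtau^2) = (12/25, 0)

E = 25/4, F = 0, G = 24025/2304 at the point
E_p = -6, E_q = 0, F_p = 0, F_q = 0, G_p = -155/16, G_q = 0
EG - F^2 = 600625/9216;  g^inv = (9216/600625) * [[24025/2304, 0], [0, 25/4]]
first-kind symbols [ij,l] = (1/2)(d_i g_jl + d_j g_il - d_l g_ij): [pp,p] = E_p/2 = -3, [pp,q] = F_p - E_q/2 = 0, [pq,p] = E_q/2 = 0, [pq,q] = G_p/2 = -155/32, [qq,p] = F_q - G_p/2 = 155/32, [qq,q] = G_q/2 = 0
Gamma^p_ij = (G*[ij,p] - F*[ij,q])/(EG - F^2), Gamma^q_ij = (E*[ij,q] - F*[ij,p])/(EG - F^2)
Gamma_ppp = -12/25, Gamma_ppq = 0, Gamma_pqq = 31/40, Gamma_qpp = 0, Gamma_qpq = -72/155, Gamma_qqq = 0
d^2p/dtau^2 = -(Gamma_ppp*(1)^2 + 2*Gamma_ppq*(1)*(0) + Gamma_pqq*(0)^2) = 12/25
d^2q/dtau^2 = -(Gamma_qpp*(1)^2 + 2*Gamma_qpq*(1)*(0) + Gamma_qqq*(0)^2) = 0


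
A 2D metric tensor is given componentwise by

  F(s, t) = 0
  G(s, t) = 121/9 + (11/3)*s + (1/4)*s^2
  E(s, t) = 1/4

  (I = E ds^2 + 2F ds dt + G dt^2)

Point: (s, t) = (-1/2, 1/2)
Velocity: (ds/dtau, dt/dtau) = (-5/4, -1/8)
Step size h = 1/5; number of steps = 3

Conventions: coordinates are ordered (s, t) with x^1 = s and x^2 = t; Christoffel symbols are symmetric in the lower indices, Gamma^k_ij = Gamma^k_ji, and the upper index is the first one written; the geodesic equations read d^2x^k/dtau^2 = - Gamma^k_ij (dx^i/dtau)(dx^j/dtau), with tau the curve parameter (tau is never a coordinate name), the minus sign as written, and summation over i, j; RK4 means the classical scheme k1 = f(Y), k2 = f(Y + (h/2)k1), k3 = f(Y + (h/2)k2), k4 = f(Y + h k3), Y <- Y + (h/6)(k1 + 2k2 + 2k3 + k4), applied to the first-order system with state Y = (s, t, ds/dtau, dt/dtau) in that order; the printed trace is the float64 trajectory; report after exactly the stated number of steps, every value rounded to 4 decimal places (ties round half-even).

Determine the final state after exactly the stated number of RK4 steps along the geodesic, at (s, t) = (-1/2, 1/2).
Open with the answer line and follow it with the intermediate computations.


Answer: s = -1.2285, t = 0.4160, ds/dtau = -1.1739, dt/dtau = -0.1566

f(Y) = (ds/dtau, dt/dtau, -Gamma^s_ij Y'^i Y'^j, -Gamma^t_ij Y'^i Y'^j) with the Gammas evaluated at the stage position; h = 0.200000; intermediate values shown to 6 dp
step 0: s = -0.5000, t = 0.5000, ds/dtau = -1.2500, dt/dtau = -0.1250
step 1:
  k1: at (s, t) = (-0.500000, 0.500000), (ds/dtau, dt/dtau) = (-1.250000, -0.125000); Gamma_sss = 0.000000, Gamma_sst = 0.000000, Gamma_stt = -6.833333, Gamma_tss = 0.000000, Gamma_tst = 0.146341, Gamma_ttt = 0.000000; k1 = (-1.250000, -0.125000, 0.106771, -0.045732)
  k2: at (s, t) = (-0.625000, 0.487500), (ds/dtau, dt/dtau) = (-1.239323, -0.129573); Gamma_sss = 0.000000, Gamma_sst = 0.000000, Gamma_stt = -6.708333, Gamma_tss = 0.000000, Gamma_tst = 0.149068, Gamma_ttt = 0.000000; k2 = (-1.239323, -0.129573, 0.112628, -0.047876)
  k3: at (s, t) = (-0.623932, 0.487043), (ds/dtau, dt/dtau) = (-1.238737, -0.129788); Gamma_sss = 0.000000, Gamma_sst = 0.000000, Gamma_stt = -6.709401, Gamma_tss = 0.000000, Gamma_tst = 0.149045, Gamma_ttt = 0.000000; k3 = (-1.238737, -0.129788, 0.113019, -0.047925)
  k4: at (s, t) = (-0.747747, 0.474042), (ds/dtau, dt/dtau) = (-1.227396, -0.134585); Gamma_sss = 0.000000, Gamma_sst = 0.000000, Gamma_stt = -6.585586, Gamma_tss = 0.000000, Gamma_tst = 0.151847, Gamma_ttt = 0.000000; k4 = (-1.227396, -0.134585, 0.119285, -0.050167)
  Y <- Y + (h/6)(k1 + 2k2 + 2k3 + k4): s = -0.7478, t = 0.4741, ds/dtau = -1.2274, dt/dtau = -0.1346
step 2:
  k1: at (s, t) = (-0.747784, 0.474056), (ds/dtau, dt/dtau) = (-1.227422, -0.134583); Gamma_sss = 0.000000, Gamma_sst = 0.000000, Gamma_stt = -6.585549, Gamma_tss = 0.000000, Gamma_tst = 0.151848, Gamma_ttt = 0.000000; k1 = (-1.227422, -0.134583, 0.119282, -0.050168)
  k2: at (s, t) = (-0.870526, 0.460598), (ds/dtau, dt/dtau) = (-1.215494, -0.139600); Gamma_sss = 0.000000, Gamma_sst = 0.000000, Gamma_stt = -6.462807, Gamma_tss = 0.000000, Gamma_tst = 0.154732, Gamma_ttt = 0.000000; k2 = (-1.215494, -0.139600, 0.125948, -0.052511)
  k3: at (s, t) = (-0.869333, 0.460096), (ds/dtau, dt/dtau) = (-1.214827, -0.139834); Gamma_sss = 0.000000, Gamma_sst = 0.000000, Gamma_stt = -6.464000, Gamma_tss = 0.000000, Gamma_tst = 0.154703, Gamma_ttt = 0.000000; k3 = (-1.214827, -0.139834, 0.126395, -0.052560)
  k4: at (s, t) = (-0.990749, 0.446090), (ds/dtau, dt/dtau) = (-1.202143, -0.145095); Gamma_sss = 0.000000, Gamma_sst = 0.000000, Gamma_stt = -6.342584, Gamma_tss = 0.000000, Gamma_tst = 0.157664, Gamma_ttt = 0.000000; k4 = (-1.202143, -0.145095, 0.133528, -0.055001)
  Y <- Y + (h/6)(k1 + 2k2 + 2k3 + k4): s = -0.9908, t = 0.4461, ds/dtau = -1.2022, dt/dtau = -0.1451
step 3:
  k1: at (s, t) = (-0.990791, 0.446105), (ds/dtau, dt/dtau) = (-1.202172, -0.145094); Gamma_sss = 0.000000, Gamma_sst = 0.000000, Gamma_stt = -6.342543, Gamma_tss = 0.000000, Gamma_tst = 0.157665, Gamma_ttt = 0.000000; k1 = (-1.202172, -0.145094, 0.133524, -0.055002)
  k2: at (s, t) = (-1.111008, 0.431596), (ds/dtau, dt/dtau) = (-1.188819, -0.150594); Gamma_sss = 0.000000, Gamma_sst = 0.000000, Gamma_stt = -6.222325, Gamma_tss = 0.000000, Gamma_tst = 0.160712, Gamma_ttt = 0.000000; k2 = (-1.188819, -0.150594, 0.141113, -0.057544)
  k3: at (s, t) = (-1.109673, 0.431045), (ds/dtau, dt/dtau) = (-1.188061, -0.150848); Gamma_sss = 0.000000, Gamma_sst = 0.000000, Gamma_stt = -6.223661, Gamma_tss = 0.000000, Gamma_tst = 0.160677, Gamma_ttt = 0.000000; k3 = (-1.188061, -0.150848, 0.141620, -0.057592)
  k4: at (s, t) = (-1.228403, 0.415935), (ds/dtau, dt/dtau) = (-1.173848, -0.156612); Gamma_sss = 0.000000, Gamma_sst = 0.000000, Gamma_stt = -6.104930, Gamma_tss = 0.000000, Gamma_tst = 0.163802, Gamma_ttt = 0.000000; k4 = (-1.173848, -0.156612, 0.149738, -0.060226)
  Y <- Y + (h/6)(k1 + 2k2 + 2k3 + k4): s = -1.2285, t = 0.4160, ds/dtau = -1.1739, dt/dtau = -0.1566


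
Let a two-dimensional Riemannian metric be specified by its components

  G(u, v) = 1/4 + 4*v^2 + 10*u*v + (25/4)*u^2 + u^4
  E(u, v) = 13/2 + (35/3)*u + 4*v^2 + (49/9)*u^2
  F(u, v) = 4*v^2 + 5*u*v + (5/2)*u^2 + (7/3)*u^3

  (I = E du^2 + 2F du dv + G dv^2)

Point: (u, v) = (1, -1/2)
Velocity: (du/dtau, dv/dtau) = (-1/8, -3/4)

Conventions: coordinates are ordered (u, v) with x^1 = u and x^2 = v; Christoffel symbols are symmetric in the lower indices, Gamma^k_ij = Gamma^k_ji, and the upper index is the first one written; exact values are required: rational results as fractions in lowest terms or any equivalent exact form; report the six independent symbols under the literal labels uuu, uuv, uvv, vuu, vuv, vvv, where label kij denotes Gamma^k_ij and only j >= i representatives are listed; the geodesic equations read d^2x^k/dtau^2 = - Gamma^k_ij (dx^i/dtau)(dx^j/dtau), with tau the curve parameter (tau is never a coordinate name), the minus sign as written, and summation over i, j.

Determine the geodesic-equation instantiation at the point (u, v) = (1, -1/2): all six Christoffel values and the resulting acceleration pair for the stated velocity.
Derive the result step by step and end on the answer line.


E = 443/18, F = 10/3, G = 7/2 at the point
E_u = 203/9, E_v = -4, F_u = 19/2, F_v = 1, G_u = 23/2, G_v = 6
EG - F^2 = 2701/36;  g^inv = (36/2701) * [[7/2, -10/3], [-10/3, 443/18]]
first-kind symbols [ij,l] = (1/2)(d_i g_jl + d_j g_il - d_l g_ij): [uu,u] = E_u/2 = 203/18, [uu,v] = F_u - E_v/2 = 23/2, [uv,u] = E_v/2 = -2, [uv,v] = G_u/2 = 23/4, [vv,u] = F_v - G_u/2 = -19/4, [vv,v] = G_v/2 = 3
Gamma^u_ij = (G*[ij,u] - F*[ij,v])/(EG - F^2), Gamma^v_ij = (E*[ij,v] - F*[ij,u])/(EG - F^2)
Gamma_uuu = 41/2701, Gamma_uuv = -942/2701, Gamma_uvv = -1917/5402, Gamma_vuu = 26507/8103, Gamma_vuv = 10669/5402, Gamma_vvv = 3228/2701
d^2u/dtau^2 = -(Gamma_uuu*(-1/8)^2 + 2*Gamma_uuv*(-1/8)*(-3/4) + Gamma_uvv*(-3/4)^2) = 1237/4672
d^2v/dtau^2 = -(Gamma_vuu*(-1/8)^2 + 2*Gamma_vuv*(-1/8)*(-3/4) + Gamma_vvv*(-3/4)^2) = -15329/14016

Answer: Gamma_uuu = 41/2701, Gamma_uuv = -942/2701, Gamma_uvv = -1917/5402, Gamma_vuu = 26507/8103, Gamma_vuv = 10669/5402, Gamma_vvv = 3228/2701; accelerations (d^2u/dtau^2, d^2v/dtau^2) = (1237/4672, -15329/14016)


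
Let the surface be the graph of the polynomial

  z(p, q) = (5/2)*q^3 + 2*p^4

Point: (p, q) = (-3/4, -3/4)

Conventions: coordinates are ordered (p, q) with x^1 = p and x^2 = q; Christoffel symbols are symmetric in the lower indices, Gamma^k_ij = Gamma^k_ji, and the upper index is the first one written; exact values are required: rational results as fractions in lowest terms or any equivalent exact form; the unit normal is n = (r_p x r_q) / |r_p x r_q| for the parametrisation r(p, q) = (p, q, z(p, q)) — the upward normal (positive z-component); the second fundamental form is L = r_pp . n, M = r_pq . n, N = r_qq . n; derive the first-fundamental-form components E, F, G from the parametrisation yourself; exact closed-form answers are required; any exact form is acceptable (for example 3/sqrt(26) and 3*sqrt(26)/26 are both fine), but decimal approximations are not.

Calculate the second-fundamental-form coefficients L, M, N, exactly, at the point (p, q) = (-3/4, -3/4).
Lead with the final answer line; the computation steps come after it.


Answer: L = 432*sqrt(30913)/30913, M = 0, N = -360*sqrt(30913)/30913

z_p = -27/8, z_q = 135/32, z_pp = 27/2, z_pq = 0, z_qq = -45/4
E = 793/64, F = -3645/256, G = 19249/1024; answer radicand W^2 = 30913/1024
unnormalised second-form numerators: l = 27/2, m = 0, n = -45/4; L = l/sqrt(30913/1024), and similarly M = m/sqrt(W^2), N = n/sqrt(W^2)


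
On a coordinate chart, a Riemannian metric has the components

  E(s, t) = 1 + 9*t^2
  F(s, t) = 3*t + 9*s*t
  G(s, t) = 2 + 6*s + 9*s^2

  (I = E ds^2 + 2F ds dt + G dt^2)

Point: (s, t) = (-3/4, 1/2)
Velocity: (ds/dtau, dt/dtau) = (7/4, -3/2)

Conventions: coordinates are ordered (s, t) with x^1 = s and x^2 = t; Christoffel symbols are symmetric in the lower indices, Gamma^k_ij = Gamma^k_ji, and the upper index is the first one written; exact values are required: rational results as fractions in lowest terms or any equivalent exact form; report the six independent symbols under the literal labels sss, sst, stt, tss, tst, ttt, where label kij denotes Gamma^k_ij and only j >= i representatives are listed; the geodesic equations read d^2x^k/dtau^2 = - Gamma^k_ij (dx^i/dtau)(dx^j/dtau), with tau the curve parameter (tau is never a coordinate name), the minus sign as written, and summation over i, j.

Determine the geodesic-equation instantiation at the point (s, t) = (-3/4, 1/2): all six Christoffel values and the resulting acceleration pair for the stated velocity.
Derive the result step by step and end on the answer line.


E = 13/4, F = -15/8, G = 41/16 at the point
E_s = 0, E_t = 9, F_s = 9/2, F_t = -15/4, G_s = -15/2, G_t = 0
EG - F^2 = 77/16;  g^inv = (16/77) * [[41/16, 15/8], [15/8, 13/4]]
first-kind symbols [ij,l] = (1/2)(d_i g_jl + d_j g_il - d_l g_ij): [ss,s] = E_s/2 = 0, [ss,t] = F_s - E_t/2 = 0, [st,s] = E_t/2 = 9/2, [st,t] = G_s/2 = -15/4, [tt,s] = F_t - G_s/2 = 0, [tt,t] = G_t/2 = 0
Gamma^s_ij = (G*[ij,s] - F*[ij,t])/(EG - F^2), Gamma^t_ij = (E*[ij,t] - F*[ij,s])/(EG - F^2)
Gamma_sss = 0, Gamma_sst = 72/77, Gamma_stt = 0, Gamma_tss = 0, Gamma_tst = -60/77, Gamma_ttt = 0
d^2s/dtau^2 = -(Gamma_sss*(7/4)^2 + 2*Gamma_sst*(7/4)*(-3/2) + Gamma_stt*(-3/2)^2) = 54/11
d^2t/dtau^2 = -(Gamma_tss*(7/4)^2 + 2*Gamma_tst*(7/4)*(-3/2) + Gamma_ttt*(-3/2)^2) = -45/11

Answer: Gamma_sss = 0, Gamma_sst = 72/77, Gamma_stt = 0, Gamma_tss = 0, Gamma_tst = -60/77, Gamma_ttt = 0; accelerations (d^2s/dtau^2, d^2t/dtau^2) = (54/11, -45/11)


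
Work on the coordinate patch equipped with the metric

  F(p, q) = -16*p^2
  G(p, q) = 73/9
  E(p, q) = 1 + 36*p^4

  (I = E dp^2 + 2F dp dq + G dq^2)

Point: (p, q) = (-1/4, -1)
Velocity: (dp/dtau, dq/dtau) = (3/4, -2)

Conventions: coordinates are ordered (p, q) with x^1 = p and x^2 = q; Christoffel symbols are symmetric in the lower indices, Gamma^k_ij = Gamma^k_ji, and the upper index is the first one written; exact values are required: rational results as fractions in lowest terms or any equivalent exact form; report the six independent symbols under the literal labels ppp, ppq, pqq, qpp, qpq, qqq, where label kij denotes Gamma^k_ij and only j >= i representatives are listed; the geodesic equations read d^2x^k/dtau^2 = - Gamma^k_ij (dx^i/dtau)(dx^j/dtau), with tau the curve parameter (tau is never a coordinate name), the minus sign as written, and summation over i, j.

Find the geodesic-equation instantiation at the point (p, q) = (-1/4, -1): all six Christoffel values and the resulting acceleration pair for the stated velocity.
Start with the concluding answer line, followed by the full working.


Answer: Gamma_ppp = -648/4753, Gamma_ppq = 0, Gamma_pqq = 0, Gamma_qpp = 4608/4753, Gamma_qpq = 0, Gamma_qqq = 0; accelerations (d^2p/dtau^2, d^2q/dtau^2) = (729/9506, -2592/4753)

E = 73/64, F = -1, G = 73/9 at the point
E_p = -9/4, E_q = 0, F_p = 8, F_q = 0, G_p = 0, G_q = 0
EG - F^2 = 4753/576;  g^inv = (576/4753) * [[73/9, 1], [1, 73/64]]
first-kind symbols [ij,l] = (1/2)(d_i g_jl + d_j g_il - d_l g_ij): [pp,p] = E_p/2 = -9/8, [pp,q] = F_p - E_q/2 = 8, [pq,p] = E_q/2 = 0, [pq,q] = G_p/2 = 0, [qq,p] = F_q - G_p/2 = 0, [qq,q] = G_q/2 = 0
Gamma^p_ij = (G*[ij,p] - F*[ij,q])/(EG - F^2), Gamma^q_ij = (E*[ij,q] - F*[ij,p])/(EG - F^2)
Gamma_ppp = -648/4753, Gamma_ppq = 0, Gamma_pqq = 0, Gamma_qpp = 4608/4753, Gamma_qpq = 0, Gamma_qqq = 0
d^2p/dtau^2 = -(Gamma_ppp*(3/4)^2 + 2*Gamma_ppq*(3/4)*(-2) + Gamma_pqq*(-2)^2) = 729/9506
d^2q/dtau^2 = -(Gamma_qpp*(3/4)^2 + 2*Gamma_qpq*(3/4)*(-2) + Gamma_qqq*(-2)^2) = -2592/4753


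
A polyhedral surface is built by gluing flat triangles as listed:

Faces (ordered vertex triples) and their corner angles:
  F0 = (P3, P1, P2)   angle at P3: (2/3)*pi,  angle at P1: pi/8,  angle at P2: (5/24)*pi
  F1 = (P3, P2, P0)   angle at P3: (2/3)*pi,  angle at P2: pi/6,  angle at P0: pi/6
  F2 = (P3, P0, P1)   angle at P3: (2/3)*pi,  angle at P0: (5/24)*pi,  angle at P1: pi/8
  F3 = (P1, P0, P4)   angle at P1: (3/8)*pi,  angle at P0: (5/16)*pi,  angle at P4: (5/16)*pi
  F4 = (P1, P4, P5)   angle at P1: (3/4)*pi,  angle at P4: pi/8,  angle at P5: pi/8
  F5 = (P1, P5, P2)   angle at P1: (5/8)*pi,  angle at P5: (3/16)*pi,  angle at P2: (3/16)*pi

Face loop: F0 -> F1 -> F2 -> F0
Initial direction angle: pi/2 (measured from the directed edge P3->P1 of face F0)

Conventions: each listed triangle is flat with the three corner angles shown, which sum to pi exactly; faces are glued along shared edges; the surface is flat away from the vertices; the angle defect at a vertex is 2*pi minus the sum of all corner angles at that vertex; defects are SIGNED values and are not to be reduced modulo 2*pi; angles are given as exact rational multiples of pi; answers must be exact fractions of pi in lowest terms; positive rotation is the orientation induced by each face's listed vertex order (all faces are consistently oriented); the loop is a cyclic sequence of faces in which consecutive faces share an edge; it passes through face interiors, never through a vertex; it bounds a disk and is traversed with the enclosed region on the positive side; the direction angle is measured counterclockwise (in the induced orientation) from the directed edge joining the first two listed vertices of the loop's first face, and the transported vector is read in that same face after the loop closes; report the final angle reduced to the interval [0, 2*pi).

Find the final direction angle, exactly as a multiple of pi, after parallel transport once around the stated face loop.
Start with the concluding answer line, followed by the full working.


Answer: final direction angle = pi/2

enclosed vertex P3: corner angles sum to 2*pi, defect = 2*pi - 2*pi = 0
the final direction is the initial angle plus the enclosed defects, taken mod 2*pi in the induced orientation
final angle = pi/2 + 0 = pi/2 (mod 2*pi)


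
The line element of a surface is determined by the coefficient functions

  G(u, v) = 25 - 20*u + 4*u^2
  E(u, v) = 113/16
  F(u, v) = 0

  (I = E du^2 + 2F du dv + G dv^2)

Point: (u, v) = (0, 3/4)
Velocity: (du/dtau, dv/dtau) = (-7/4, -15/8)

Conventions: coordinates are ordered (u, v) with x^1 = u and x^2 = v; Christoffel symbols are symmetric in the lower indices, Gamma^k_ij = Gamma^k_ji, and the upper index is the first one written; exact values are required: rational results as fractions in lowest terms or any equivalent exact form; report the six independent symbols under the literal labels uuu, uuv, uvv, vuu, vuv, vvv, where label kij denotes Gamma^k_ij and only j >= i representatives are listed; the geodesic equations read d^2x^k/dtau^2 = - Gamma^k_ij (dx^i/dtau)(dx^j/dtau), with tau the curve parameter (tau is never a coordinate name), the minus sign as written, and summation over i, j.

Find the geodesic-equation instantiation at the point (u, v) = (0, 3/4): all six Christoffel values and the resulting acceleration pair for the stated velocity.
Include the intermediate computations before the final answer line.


E = 113/16, F = 0, G = 25 at the point
E_u = 0, E_v = 0, F_u = 0, F_v = 0, G_u = -20, G_v = 0
EG - F^2 = 2825/16;  g^inv = (16/2825) * [[25, 0], [0, 113/16]]
first-kind symbols [ij,l] = (1/2)(d_i g_jl + d_j g_il - d_l g_ij): [uu,u] = E_u/2 = 0, [uu,v] = F_u - E_v/2 = 0, [uv,u] = E_v/2 = 0, [uv,v] = G_u/2 = -10, [vv,u] = F_v - G_u/2 = 10, [vv,v] = G_v/2 = 0
Gamma^u_ij = (G*[ij,u] - F*[ij,v])/(EG - F^2), Gamma^v_ij = (E*[ij,v] - F*[ij,u])/(EG - F^2)
Gamma_uuu = 0, Gamma_uuv = 0, Gamma_uvv = 160/113, Gamma_vuu = 0, Gamma_vuv = -2/5, Gamma_vvv = 0
d^2u/dtau^2 = -(Gamma_uuu*(-7/4)^2 + 2*Gamma_uuv*(-7/4)*(-15/8) + Gamma_uvv*(-15/8)^2) = -1125/226
d^2v/dtau^2 = -(Gamma_vuu*(-7/4)^2 + 2*Gamma_vuv*(-7/4)*(-15/8) + Gamma_vvv*(-15/8)^2) = 21/8

Answer: Gamma_uuu = 0, Gamma_uuv = 0, Gamma_uvv = 160/113, Gamma_vuu = 0, Gamma_vuv = -2/5, Gamma_vvv = 0; accelerations (d^2u/dtau^2, d^2v/dtau^2) = (-1125/226, 21/8)


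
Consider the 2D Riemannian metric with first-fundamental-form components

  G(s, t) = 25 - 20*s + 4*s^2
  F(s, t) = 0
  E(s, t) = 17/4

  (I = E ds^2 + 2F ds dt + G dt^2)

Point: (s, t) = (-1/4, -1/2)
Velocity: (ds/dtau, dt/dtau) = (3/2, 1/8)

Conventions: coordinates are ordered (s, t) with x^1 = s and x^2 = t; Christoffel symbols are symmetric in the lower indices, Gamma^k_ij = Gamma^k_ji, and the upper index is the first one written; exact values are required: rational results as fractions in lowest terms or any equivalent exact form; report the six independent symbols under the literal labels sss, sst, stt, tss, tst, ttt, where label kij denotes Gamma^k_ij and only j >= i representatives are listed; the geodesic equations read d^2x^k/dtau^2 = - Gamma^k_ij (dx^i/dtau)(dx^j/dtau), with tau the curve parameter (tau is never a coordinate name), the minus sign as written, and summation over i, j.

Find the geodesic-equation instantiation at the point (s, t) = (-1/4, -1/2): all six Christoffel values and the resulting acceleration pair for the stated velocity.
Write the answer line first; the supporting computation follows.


Answer: Gamma_sss = 0, Gamma_sst = 0, Gamma_stt = 44/17, Gamma_tss = 0, Gamma_tst = -4/11, Gamma_ttt = 0; accelerations (d^2s/dtau^2, d^2t/dtau^2) = (-11/272, 3/22)

E = 17/4, F = 0, G = 121/4 at the point
E_s = 0, E_t = 0, F_s = 0, F_t = 0, G_s = -22, G_t = 0
EG - F^2 = 2057/16;  g^inv = (16/2057) * [[121/4, 0], [0, 17/4]]
first-kind symbols [ij,l] = (1/2)(d_i g_jl + d_j g_il - d_l g_ij): [ss,s] = E_s/2 = 0, [ss,t] = F_s - E_t/2 = 0, [st,s] = E_t/2 = 0, [st,t] = G_s/2 = -11, [tt,s] = F_t - G_s/2 = 11, [tt,t] = G_t/2 = 0
Gamma^s_ij = (G*[ij,s] - F*[ij,t])/(EG - F^2), Gamma^t_ij = (E*[ij,t] - F*[ij,s])/(EG - F^2)
Gamma_sss = 0, Gamma_sst = 0, Gamma_stt = 44/17, Gamma_tss = 0, Gamma_tst = -4/11, Gamma_ttt = 0
d^2s/dtau^2 = -(Gamma_sss*(3/2)^2 + 2*Gamma_sst*(3/2)*(1/8) + Gamma_stt*(1/8)^2) = -11/272
d^2t/dtau^2 = -(Gamma_tss*(3/2)^2 + 2*Gamma_tst*(3/2)*(1/8) + Gamma_ttt*(1/8)^2) = 3/22


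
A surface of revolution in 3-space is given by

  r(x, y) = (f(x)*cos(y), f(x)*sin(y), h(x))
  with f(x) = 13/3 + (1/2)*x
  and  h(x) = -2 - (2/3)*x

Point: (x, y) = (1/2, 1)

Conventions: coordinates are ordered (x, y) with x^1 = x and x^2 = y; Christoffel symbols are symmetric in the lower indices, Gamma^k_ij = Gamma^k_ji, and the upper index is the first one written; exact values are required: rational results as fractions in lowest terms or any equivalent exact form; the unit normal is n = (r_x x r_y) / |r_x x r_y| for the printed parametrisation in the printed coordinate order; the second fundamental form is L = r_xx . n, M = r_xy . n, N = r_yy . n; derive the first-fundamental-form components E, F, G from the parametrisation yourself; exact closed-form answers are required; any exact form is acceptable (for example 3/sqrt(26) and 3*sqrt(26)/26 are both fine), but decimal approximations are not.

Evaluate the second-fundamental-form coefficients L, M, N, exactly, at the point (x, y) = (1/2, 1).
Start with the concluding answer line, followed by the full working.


Answer: L = 0, M = 0, N = -11/3

f = 55/12, f' = 1/2, f'' = 0, h' = -2/3, h'' = 0
E = 25/36, F = 0, G = 3025/144; answer radicand W^2 = 25/36
unnormalised second-form numerators: l = 0, m = 0, n = -55/18; L = l/sqrt(25/36), and similarly M = m/sqrt(W^2), N = n/sqrt(W^2)


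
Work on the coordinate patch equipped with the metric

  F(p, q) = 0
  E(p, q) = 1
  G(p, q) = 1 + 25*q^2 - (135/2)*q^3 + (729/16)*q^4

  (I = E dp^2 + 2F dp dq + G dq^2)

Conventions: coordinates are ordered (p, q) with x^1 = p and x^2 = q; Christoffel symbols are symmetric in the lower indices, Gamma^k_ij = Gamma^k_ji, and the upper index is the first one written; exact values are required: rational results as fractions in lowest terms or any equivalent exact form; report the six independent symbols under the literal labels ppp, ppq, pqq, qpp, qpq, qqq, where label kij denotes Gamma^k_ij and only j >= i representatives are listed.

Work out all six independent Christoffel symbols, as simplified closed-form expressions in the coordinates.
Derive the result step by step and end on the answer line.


E = 1; F = 0; G = 1 + 25*q^2 - (135/2)*q^3 + (729/16)*q^4
Gamma^k_ij = (1/2) g^{kl} (d_i g_jl + d_j g_il - d_l g_ij), with g^inv = (1/(EG-F^2)) [[G, -F], [-F, E]]
first partials: E_p = 0, E_q = 0, F_p = 0, F_q = 0, G_p = 0, G_q = 50*q - (405/2)*q^2 + (729/4)*q^3
D = EG - F^2 = 1 + 25*q^2 - (135/2)*q^3 + (729/16)*q^4
expanded: Gamma^p_pp = (G E_p - 2F F_p + F E_q)/(2D), Gamma^p_pq = (G E_q - F G_p)/(2D), Gamma^p_qq = (2G F_q - G G_p - F G_q)/(2D), Gamma^q_pp = (2E F_p - E E_q - F E_p)/(2D), Gamma^q_pq = (E G_p - F E_q)/(2D), Gamma^q_qq = (E G_q - 2F F_q + F G_p)/(2D); substitute and cancel common factors

Answer: Gamma_ppp = 0, Gamma_ppq = 0, Gamma_pqq = 0, Gamma_qpp = 0, Gamma_qpq = 0, Gamma_qqq = (1458*q^3 - 1620*q^2 + 400*q)/(729*q^4 - 1080*q^3 + 400*q^2 + 16)


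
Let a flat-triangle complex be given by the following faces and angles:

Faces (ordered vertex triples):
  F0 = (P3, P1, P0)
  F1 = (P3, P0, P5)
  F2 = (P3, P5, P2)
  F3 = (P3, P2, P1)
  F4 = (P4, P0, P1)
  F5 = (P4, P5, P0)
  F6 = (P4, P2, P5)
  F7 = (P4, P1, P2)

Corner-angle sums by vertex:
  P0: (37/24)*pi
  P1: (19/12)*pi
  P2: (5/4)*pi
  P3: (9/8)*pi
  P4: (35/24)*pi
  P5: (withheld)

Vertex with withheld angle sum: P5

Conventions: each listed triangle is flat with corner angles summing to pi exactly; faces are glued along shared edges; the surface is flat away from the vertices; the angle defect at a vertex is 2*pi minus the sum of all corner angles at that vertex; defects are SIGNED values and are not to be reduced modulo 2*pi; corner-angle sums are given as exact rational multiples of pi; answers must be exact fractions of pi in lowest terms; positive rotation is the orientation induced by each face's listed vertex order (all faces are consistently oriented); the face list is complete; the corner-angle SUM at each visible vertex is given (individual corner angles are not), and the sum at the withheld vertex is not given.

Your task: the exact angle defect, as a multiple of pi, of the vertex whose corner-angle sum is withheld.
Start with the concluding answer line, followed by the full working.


Answer: defect(P5) = (23/24)*pi

V = 6, E = 12, F = 8; chi = V - E + F = 2
Gauss-Bonnet: total defect = 2*pi*chi = 4*pi; visible defects sum to (73/24)*pi


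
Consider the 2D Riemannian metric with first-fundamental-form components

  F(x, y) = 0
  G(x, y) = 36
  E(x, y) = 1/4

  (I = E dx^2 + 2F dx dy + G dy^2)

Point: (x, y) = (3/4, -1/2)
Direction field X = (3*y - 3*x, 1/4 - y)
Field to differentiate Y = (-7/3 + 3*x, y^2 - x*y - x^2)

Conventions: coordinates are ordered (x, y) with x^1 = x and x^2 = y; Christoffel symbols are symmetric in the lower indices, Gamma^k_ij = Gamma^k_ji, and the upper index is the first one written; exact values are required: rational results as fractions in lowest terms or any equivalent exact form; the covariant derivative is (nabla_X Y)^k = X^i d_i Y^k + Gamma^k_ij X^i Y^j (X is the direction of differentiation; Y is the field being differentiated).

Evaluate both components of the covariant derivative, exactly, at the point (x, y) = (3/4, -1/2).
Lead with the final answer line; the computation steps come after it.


Answer: (nabla_X Y)^x = -45/4, (nabla_X Y)^y = 39/16

E = 1/4, F = 0, G = 36 at the point
E_x = 0, E_y = 0, F_x = 0, F_y = 0, G_x = 0, G_y = 0
EG - F^2 = 9;  g^inv = (1/9) * [[36, 0], [0, 1/4]]
first-kind symbols [ij,l] = (1/2)(d_i g_jl + d_j g_il - d_l g_ij): [xx,x] = E_x/2 = 0, [xx,y] = F_x - E_y/2 = 0, [xy,x] = E_y/2 = 0, [xy,y] = G_x/2 = 0, [yy,x] = F_y - G_x/2 = 0, [yy,y] = G_y/2 = 0
Gamma^x_ij = (G*[ij,x] - F*[ij,y])/(EG - F^2), Gamma^y_ij = (E*[ij,y] - F*[ij,x])/(EG - F^2)
Gamma_xxx = 0, Gamma_xxy = 0, Gamma_xyy = 0, Gamma_yxx = 0, Gamma_yxy = 0, Gamma_yyy = 0
X = (-15/4, 3/4), Y = (-1/12, 1/16) at the point


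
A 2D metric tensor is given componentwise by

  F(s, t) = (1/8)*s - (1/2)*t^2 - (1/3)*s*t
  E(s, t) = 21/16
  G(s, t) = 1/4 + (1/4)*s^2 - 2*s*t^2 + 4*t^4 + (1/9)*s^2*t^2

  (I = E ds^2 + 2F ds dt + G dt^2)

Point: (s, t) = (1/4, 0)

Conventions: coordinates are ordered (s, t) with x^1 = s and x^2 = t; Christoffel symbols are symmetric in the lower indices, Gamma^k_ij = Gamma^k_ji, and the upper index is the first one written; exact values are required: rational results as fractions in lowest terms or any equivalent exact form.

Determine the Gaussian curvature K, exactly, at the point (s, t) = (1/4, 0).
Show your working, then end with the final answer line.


E = 21/16, F = 1/32, G = 17/64, EG - F^2 = 89/256 at the point
E_s = 0, E_t = 0, F_s = 1/8, F_t = -1/12, G_s = 1/8, G_t = 0
E_tt = 0, F_st = -1/3, G_ss = 1/2
By Brioschi, K is (det M1 - det M2) divided by (EG - F^2) squared.
M1 = [[-E_tt/2 + F_st - G_ss/2, E_s/2, F_s - E_t/2], [F_t - G_s/2, E, F], [G_t/2, F, G]] = [[-7/12, 0, 1/8], [-7/48, 21/16, 1/32], [0, 1/32, 17/64]]; det M1 = -833/4096
M2 = [[0, E_t/2, G_s/2], [E_t/2, E, F], [G_s/2, F, G]] = [[0, 0, 1/16], [0, 21/16, 1/32], [1/16, 1/32, 17/64]]; det M2 = -21/4096
det M1 - det M2 = -203/1024; K = -203/1024 / (89/256)^2 = -12992/7921

Answer: K = -12992/7921


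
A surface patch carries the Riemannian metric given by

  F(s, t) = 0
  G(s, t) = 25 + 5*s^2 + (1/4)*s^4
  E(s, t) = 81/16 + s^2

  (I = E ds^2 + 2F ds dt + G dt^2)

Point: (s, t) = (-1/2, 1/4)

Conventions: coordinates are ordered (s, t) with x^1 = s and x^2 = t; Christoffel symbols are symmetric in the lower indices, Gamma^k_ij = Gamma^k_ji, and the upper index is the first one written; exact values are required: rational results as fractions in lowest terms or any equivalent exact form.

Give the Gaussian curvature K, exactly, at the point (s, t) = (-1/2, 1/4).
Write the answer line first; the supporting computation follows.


Answer: K = -10368/296225

E = 85/16, F = 0, G = 1681/64, EG - F^2 = 142885/1024 at the point
E_s = -1, E_t = 0, F_s = 0, F_t = 0, G_s = -41/8, G_t = 0
E_tt = 0, F_st = 0, G_ss = 43/4
K follows from Brioschi's formula, (det M1 - det M2)/(EG - F^2)^2.
M1 = [[-E_tt/2 + F_st - G_ss/2, E_s/2, F_s - E_t/2], [F_t - G_s/2, E, F], [G_t/2, F, G]] = [[-43/8, -1/2, 0], [41/16, 85/16, 0], [0, 0, 1681/64]]; det M1 = -5868371/8192
M2 = [[0, E_t/2, G_s/2], [E_t/2, E, F], [G_s/2, F, G]] = [[0, 0, -41/16], [0, 85/16, 0], [-41/16, 0, 1681/64]]; det M2 = -142885/4096
det M1 - det M2 = -5582601/8192; K = -5582601/8192 / (142885/1024)^2 = -10368/296225


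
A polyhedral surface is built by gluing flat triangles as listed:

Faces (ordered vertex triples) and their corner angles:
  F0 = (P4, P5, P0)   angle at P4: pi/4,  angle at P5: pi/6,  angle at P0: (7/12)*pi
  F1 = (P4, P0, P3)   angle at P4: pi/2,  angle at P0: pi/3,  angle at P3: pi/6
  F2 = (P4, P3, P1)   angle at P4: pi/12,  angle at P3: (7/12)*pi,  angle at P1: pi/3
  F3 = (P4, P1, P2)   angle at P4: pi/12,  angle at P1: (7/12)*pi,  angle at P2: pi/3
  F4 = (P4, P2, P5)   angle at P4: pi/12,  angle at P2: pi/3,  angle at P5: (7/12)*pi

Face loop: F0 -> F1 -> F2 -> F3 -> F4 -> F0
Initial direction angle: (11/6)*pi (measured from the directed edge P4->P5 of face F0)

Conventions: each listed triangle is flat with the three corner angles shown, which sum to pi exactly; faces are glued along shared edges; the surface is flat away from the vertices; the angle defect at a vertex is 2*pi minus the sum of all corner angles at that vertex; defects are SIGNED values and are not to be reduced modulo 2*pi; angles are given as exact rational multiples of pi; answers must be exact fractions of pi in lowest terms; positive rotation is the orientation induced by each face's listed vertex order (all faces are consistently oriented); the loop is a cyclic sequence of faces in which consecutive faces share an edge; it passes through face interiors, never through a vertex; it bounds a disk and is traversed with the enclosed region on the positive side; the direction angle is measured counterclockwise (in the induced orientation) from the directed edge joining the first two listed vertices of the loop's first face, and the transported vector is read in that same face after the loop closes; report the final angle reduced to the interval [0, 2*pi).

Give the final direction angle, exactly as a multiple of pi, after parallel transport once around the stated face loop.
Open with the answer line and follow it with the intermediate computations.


Answer: final direction angle = (5/6)*pi

enclosed vertex P4: corner angles sum to pi, defect = 2*pi - pi = pi
summing the enclosed defects onto the initial angle, mod 2*pi in the induced orientation:
final angle = (11/6)*pi + pi = (5/6)*pi (mod 2*pi)


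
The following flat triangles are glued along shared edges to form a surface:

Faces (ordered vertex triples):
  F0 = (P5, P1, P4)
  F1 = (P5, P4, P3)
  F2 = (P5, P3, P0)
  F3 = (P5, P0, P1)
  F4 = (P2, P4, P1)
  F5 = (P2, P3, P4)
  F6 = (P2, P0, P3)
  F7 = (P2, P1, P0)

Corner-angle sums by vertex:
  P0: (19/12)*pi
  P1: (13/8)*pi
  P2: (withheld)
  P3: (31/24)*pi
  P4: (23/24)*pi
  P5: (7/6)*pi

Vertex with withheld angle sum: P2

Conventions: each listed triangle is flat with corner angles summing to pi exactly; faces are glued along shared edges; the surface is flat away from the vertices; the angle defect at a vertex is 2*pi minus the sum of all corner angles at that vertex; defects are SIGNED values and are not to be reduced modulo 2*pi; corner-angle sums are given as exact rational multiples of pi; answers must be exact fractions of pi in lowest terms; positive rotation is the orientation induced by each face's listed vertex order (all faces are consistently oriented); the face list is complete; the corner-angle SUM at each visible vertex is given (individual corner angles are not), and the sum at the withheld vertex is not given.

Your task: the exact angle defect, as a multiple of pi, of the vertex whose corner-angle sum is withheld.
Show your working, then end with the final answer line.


V = 6, E = 12, F = 8; chi = V - E + F = 2
Gauss-Bonnet: total defect = 2*pi*chi = 4*pi; visible defects sum to (27/8)*pi

Answer: defect(P2) = (5/8)*pi


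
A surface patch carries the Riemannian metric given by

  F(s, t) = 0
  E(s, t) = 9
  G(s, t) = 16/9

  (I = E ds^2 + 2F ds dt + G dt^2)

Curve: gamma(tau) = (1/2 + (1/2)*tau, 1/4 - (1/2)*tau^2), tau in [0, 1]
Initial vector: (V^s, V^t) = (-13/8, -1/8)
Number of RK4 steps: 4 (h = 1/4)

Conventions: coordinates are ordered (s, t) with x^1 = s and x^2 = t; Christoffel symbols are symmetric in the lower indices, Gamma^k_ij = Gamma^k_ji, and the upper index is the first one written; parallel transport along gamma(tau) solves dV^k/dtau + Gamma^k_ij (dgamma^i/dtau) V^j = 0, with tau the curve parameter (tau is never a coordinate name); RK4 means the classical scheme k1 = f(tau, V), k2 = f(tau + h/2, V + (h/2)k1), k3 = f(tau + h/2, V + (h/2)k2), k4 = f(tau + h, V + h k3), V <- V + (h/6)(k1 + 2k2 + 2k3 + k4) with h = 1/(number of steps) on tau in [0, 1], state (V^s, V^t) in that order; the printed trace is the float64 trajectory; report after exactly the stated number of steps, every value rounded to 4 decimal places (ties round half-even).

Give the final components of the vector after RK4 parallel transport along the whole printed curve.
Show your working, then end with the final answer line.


gamma'(tau) = (1/2, -tau); f(tau, V)^k = -Gamma^k_ij(gamma(tau)) gamma'^i(tau) V^j; h = 1/4; intermediate values shown to 6 dp
curve data and Christoffel symbols at the stage parameters:
  tau = 0.000000: gamma = (0.500000, 0.250000), gamma' = (0.500000, 0.000000); Gamma_sss = 0.000000, Gamma_sst = 0.000000, Gamma_stt = 0.000000, Gamma_tss = 0.000000, Gamma_tst = 0.000000, Gamma_ttt = 0.000000
  tau = 0.125000: gamma = (0.562500, 0.242188), gamma' = (0.500000, -0.125000); Gamma_sss = 0.000000, Gamma_sst = 0.000000, Gamma_stt = 0.000000, Gamma_tss = 0.000000, Gamma_tst = 0.000000, Gamma_ttt = 0.000000
  tau = 0.250000: gamma = (0.625000, 0.218750), gamma' = (0.500000, -0.250000); Gamma_sss = 0.000000, Gamma_sst = 0.000000, Gamma_stt = 0.000000, Gamma_tss = 0.000000, Gamma_tst = 0.000000, Gamma_ttt = 0.000000
  tau = 0.375000: gamma = (0.687500, 0.179688), gamma' = (0.500000, -0.375000); Gamma_sss = 0.000000, Gamma_sst = 0.000000, Gamma_stt = 0.000000, Gamma_tss = 0.000000, Gamma_tst = 0.000000, Gamma_ttt = 0.000000
  tau = 0.500000: gamma = (0.750000, 0.125000), gamma' = (0.500000, -0.500000); Gamma_sss = 0.000000, Gamma_sst = 0.000000, Gamma_stt = 0.000000, Gamma_tss = 0.000000, Gamma_tst = 0.000000, Gamma_ttt = 0.000000
  tau = 0.625000: gamma = (0.812500, 0.054688), gamma' = (0.500000, -0.625000); Gamma_sss = 0.000000, Gamma_sst = 0.000000, Gamma_stt = 0.000000, Gamma_tss = 0.000000, Gamma_tst = 0.000000, Gamma_ttt = 0.000000
  tau = 0.750000: gamma = (0.875000, -0.031250), gamma' = (0.500000, -0.750000); Gamma_sss = 0.000000, Gamma_sst = 0.000000, Gamma_stt = 0.000000, Gamma_tss = 0.000000, Gamma_tst = 0.000000, Gamma_ttt = 0.000000
  tau = 0.875000: gamma = (0.937500, -0.132812), gamma' = (0.500000, -0.875000); Gamma_sss = 0.000000, Gamma_sst = 0.000000, Gamma_stt = 0.000000, Gamma_tss = 0.000000, Gamma_tst = 0.000000, Gamma_ttt = 0.000000
  tau = 1.000000: gamma = (1.000000, -0.250000), gamma' = (0.500000, -1.000000); Gamma_sss = 0.000000, Gamma_sst = 0.000000, Gamma_stt = 0.000000, Gamma_tss = 0.000000, Gamma_tst = 0.000000, Gamma_ttt = 0.000000
step 0: V^s = -1.6250, V^t = -0.1250
step 1: k1 = (0.000000, 0.000000), k2 = (0.000000, 0.000000), k3 = (0.000000, 0.000000), k4 = (0.000000, 0.000000); V <- V + (h/6)(k1 + 2k2 + 2k3 + k4): V^s = -1.6250, V^t = -0.1250
step 2: k1 = (0.000000, 0.000000), k2 = (0.000000, 0.000000), k3 = (0.000000, 0.000000), k4 = (0.000000, 0.000000); V <- V + (h/6)(k1 + 2k2 + 2k3 + k4): V^s = -1.6250, V^t = -0.1250
step 3: k1 = (0.000000, 0.000000), k2 = (0.000000, 0.000000), k3 = (0.000000, 0.000000), k4 = (0.000000, 0.000000); V <- V + (h/6)(k1 + 2k2 + 2k3 + k4): V^s = -1.6250, V^t = -0.1250
step 4: k1 = (0.000000, 0.000000), k2 = (0.000000, 0.000000), k3 = (0.000000, 0.000000), k4 = (0.000000, 0.000000); V <- V + (h/6)(k1 + 2k2 + 2k3 + k4): V^s = -1.6250, V^t = -0.1250

Answer: V^s = -1.6250, V^t = -0.1250


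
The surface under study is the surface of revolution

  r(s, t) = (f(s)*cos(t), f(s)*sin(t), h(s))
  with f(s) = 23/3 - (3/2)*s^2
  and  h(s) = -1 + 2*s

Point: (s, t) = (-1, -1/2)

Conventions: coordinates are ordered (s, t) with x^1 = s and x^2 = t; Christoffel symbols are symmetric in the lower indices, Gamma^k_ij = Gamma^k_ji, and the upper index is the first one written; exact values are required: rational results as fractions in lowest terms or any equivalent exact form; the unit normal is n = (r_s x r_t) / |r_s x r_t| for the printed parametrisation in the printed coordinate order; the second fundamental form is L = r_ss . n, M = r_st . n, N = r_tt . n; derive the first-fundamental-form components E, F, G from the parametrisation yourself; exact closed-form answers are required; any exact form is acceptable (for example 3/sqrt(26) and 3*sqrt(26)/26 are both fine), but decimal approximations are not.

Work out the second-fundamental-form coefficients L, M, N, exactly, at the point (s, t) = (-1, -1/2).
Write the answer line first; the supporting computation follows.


Answer: L = 6*sqrt(13)/13, M = 0, N = 37*sqrt(13)/39

f = 37/6, f' = 3, f'' = -3, h' = 2, h'' = 0
E = 13, F = 0, G = 1369/36; answer radicand W^2 = 13
unnormalised second-form numerators: l = 6, m = 0, n = 37/3; L = l/sqrt(13), and similarly M = m/sqrt(W^2), N = n/sqrt(W^2)


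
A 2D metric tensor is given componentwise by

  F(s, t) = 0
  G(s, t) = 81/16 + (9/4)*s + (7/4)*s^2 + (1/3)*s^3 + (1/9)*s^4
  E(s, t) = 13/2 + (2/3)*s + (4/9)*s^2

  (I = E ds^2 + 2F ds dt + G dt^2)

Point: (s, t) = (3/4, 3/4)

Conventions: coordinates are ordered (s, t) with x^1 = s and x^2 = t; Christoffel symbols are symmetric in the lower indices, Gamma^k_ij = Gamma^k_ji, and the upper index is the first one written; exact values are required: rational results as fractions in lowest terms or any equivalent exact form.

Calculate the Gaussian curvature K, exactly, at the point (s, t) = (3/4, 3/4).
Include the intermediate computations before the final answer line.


E = 29/4, F = 0, G = 2025/256, EG - F^2 = 58725/1024 at the point
E_s = 4/3, E_t = 0, F_s = 0, F_t = 0, G_s = 45/8, G_t = 0
E_tt = 0, F_st = 0, G_ss = 23/4
By Brioschi, K is (det M1 - det M2) divided by (EG - F^2) squared.
M1 = [[-E_tt/2 + F_st - G_ss/2, E_s/2, F_s - E_t/2], [F_t - G_s/2, E, F], [G_t/2, F, G]] = [[-23/8, 2/3, 0], [-45/16, 29/4, 0], [0, 0, 2025/256]]; det M1 = -1229175/8192
M2 = [[0, E_t/2, G_s/2], [E_t/2, E, F], [G_s/2, F, G]] = [[0, 0, 45/16], [0, 29/4, 0], [45/16, 0, 2025/256]]; det M2 = -58725/1024
det M1 - det M2 = -759375/8192; K = -759375/8192 / (58725/1024)^2 = -640/22707

Answer: K = -640/22707
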